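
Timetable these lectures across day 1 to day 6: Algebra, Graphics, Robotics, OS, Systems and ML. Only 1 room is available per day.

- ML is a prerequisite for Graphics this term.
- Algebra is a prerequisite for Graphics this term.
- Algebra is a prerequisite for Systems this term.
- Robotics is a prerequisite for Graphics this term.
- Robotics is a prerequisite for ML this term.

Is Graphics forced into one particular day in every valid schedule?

No

Graphics can be day 4 (e.g. Graphics=day 4, Algebra=day 1, ML=day 3, Systems=day 5, Robotics=day 2, OS=day 6) or day 5 (e.g. ML -> day 3; Systems -> day 4; Robotics -> day 2; OS -> day 6; Algebra -> day 1; Graphics -> day 5).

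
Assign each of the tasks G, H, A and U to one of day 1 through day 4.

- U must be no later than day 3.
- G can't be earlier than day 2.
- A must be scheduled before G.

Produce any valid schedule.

U=day 1; G=day 2; A=day 1; H=day 1

Checking: A(day 1) before G(day 2); G=day 2 in [day 2,day 4]; U=day 1 in [day 1,day 3].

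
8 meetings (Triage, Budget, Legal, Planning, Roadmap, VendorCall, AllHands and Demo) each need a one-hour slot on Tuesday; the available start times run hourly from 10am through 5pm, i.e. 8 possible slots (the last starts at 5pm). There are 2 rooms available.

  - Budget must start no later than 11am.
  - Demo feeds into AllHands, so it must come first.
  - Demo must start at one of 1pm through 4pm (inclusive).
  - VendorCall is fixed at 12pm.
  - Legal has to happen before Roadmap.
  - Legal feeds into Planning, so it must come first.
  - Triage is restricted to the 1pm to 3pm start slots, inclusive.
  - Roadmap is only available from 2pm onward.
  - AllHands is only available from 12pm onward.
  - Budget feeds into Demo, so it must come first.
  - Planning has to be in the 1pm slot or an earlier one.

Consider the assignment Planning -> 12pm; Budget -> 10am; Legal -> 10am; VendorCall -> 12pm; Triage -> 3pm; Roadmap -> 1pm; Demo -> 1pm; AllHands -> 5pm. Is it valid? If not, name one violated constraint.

Legal feeds into Planning, so it must come first — holds.
Demo must start at one of 1pm through 4pm (inclusive) — holds.
Planning has to be in the 1pm slot or an earlier one — holds.
Budget feeds into Demo, so it must come first — holds.
Budget must start no later than 11am — holds.
AllHands is only available from 12pm onward — holds.
Roadmap is only available from 2pm onward — violated.
Demo feeds into AllHands, so it must come first — holds.
Triage is restricted to the 1pm to 3pm start slots, inclusive — holds.
There are 2 rooms available — holds.
VendorCall is fixed at 12pm — holds.
Legal has to happen before Roadmap — holds.

Invalid. Roadmap is only available from 2pm onward.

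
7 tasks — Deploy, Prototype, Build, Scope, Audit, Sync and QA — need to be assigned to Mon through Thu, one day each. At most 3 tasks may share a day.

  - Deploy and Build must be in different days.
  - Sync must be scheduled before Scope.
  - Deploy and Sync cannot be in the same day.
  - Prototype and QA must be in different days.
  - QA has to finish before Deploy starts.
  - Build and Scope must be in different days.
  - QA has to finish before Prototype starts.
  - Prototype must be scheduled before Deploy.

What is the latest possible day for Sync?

Wed

Downstream work caps Sync at Wed.
Sync at Wed is achievable: Deploy in Thu, Sync in Wed, Prototype in Tue, Build in Mon, Scope in Thu, QA in Mon, Audit in Mon.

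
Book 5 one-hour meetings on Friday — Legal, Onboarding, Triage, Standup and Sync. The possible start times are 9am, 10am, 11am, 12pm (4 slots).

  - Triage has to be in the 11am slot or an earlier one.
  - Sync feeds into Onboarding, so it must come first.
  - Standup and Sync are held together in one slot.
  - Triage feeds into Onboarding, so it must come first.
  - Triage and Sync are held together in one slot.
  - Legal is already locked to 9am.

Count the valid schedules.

6

Splitting on Onboarding: it can be 10am (1), 11am (2), 12pm (3). Listing each branch's schedules as (Legal, Triage, Standup, Sync):
Onboarding=10am: (9am,9am,9am,9am) — 1.
Onboarding=11am: (9am,9am,9am,9am) (9am,10am,10am,10am) — 2.
Onboarding=12pm: (9am,9am,9am,9am) (9am,10am,10am,10am) (9am,11am,11am,11am) — 3.
Summing: 1 + 2 + 3 = 6.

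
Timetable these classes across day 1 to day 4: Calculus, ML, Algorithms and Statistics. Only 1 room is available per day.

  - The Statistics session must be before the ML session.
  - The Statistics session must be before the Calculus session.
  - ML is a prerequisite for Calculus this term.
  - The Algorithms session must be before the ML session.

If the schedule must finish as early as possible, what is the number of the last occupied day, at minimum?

day 4

The precedence chain requires at least 3 distinct days.
With at most 1 per day and 4 classes, at least 4 days are needed.
4 works (last occupied day: day 4): for example Algorithms=day 2, ML=day 3, Statistics=day 1, Calculus=day 4.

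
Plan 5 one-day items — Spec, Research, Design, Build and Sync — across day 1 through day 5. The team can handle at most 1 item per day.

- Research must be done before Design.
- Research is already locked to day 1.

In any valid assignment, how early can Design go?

day 2

Precedence pushes Design to at least day 2.
Design at day 2 is achievable: Research in day 1; Spec in day 3; Build in day 4; Sync in day 5; Design in day 2.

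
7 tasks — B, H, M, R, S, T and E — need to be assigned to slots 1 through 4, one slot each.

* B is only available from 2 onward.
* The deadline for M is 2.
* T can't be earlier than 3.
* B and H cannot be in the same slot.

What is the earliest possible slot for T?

3

T is available from 3.
T at 3 is achievable: T in 3; E in 1; S in 1; H in 1; B in 2; M in 1; R in 1.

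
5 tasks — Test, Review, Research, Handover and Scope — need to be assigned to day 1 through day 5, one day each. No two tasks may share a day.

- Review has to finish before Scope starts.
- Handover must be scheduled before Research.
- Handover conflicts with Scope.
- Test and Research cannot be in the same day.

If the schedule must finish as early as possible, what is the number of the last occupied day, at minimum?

day 5

The precedence chain requires at least 2 distinct days.
With at most 1 per day and 5 tasks, at least 5 days are needed.
5 works (last occupied day: day 5): for example Scope=day 4, Review=day 1, Handover=day 2, Test=day 5, Research=day 3.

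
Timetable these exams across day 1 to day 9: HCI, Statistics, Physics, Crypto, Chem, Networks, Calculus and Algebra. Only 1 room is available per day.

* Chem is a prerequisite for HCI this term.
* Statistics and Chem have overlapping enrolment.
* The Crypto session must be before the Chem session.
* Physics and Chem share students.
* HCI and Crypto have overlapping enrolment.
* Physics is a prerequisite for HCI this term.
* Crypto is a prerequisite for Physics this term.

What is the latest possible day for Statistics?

day 9

Statistics at day 9 is achievable: Chem in day 3, HCI in day 4, Physics in day 2, Statistics in day 9, Crypto in day 1, Calculus in day 6, Algebra in day 7, Networks in day 5.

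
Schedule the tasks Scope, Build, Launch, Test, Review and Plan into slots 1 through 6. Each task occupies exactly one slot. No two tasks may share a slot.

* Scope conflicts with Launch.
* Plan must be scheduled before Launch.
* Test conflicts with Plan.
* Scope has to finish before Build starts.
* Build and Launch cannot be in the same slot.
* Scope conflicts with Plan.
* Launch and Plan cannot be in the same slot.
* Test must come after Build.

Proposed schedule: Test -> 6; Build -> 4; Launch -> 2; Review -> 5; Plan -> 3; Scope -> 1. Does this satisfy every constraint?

Invalid. Plan must be scheduled before Launch.

No two tasks may share a slot — holds.
Plan must be scheduled before Launch — violated.
Launch and Plan cannot be in the same slot — holds.
Scope conflicts with Plan — holds.
Scope has to finish before Build starts — holds.
Test conflicts with Plan — holds.
Scope conflicts with Launch — holds.
Build and Launch cannot be in the same slot — holds.
Test must come after Build — holds.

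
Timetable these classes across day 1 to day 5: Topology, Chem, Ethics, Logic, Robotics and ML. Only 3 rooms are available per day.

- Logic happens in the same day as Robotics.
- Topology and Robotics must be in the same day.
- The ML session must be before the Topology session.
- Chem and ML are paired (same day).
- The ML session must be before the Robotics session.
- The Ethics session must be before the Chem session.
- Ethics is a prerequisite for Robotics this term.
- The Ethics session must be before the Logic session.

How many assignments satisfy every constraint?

10

Splitting on Topology: it can be day 3 (1), day 4 (3), day 5 (6). Listing each branch's schedules as (Chem, Ethics, Logic, Robotics, ML) by day number:
Topology=day 3: (2,1,3,3,2) — 1.
Topology=day 4: (2,1,4,4,2) (3,1,4,4,3) (3,2,4,4,3) — 3.
Topology=day 5: (2,1,5,5,2) (3,1,5,5,3) (3,2,5,5,3) (4,1,5,5,4) (4,2,5,5,4) (4,3,5,5,4) — 6.
Summing: 1 + 3 + 6 = 10.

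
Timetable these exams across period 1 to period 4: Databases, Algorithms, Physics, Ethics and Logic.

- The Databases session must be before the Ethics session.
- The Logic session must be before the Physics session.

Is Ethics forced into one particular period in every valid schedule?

Ethics can be period 2 (e.g. Ethics in period 2, Databases in period 1, Logic in period 1, Physics in period 2, Algorithms in period 1) or period 3 (e.g. Algorithms in period 1; Ethics in period 3; Logic in period 1; Databases in period 1; Physics in period 2).

No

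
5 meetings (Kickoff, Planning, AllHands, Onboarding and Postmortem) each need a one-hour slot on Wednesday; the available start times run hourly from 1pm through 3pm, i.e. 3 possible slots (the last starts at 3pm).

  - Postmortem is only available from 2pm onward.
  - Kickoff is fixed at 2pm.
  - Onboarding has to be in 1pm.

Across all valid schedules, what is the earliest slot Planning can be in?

Planning at 1pm is achievable: AllHands -> 1pm; Postmortem -> 2pm; Onboarding -> 1pm; Kickoff -> 2pm; Planning -> 1pm.

1pm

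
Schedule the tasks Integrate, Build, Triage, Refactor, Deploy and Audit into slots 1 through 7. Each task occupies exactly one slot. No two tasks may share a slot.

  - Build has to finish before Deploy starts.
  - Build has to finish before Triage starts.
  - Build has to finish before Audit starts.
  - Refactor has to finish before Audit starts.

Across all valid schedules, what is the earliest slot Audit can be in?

3

Precedence pushes Audit to at least 2.
Audit at 3 is achievable: Refactor in 2, Audit in 3, Integrate in 6, Triage in 4, Build in 1, Deploy in 5.
Nothing earlier works — the capacity limit rule out every slot before 3.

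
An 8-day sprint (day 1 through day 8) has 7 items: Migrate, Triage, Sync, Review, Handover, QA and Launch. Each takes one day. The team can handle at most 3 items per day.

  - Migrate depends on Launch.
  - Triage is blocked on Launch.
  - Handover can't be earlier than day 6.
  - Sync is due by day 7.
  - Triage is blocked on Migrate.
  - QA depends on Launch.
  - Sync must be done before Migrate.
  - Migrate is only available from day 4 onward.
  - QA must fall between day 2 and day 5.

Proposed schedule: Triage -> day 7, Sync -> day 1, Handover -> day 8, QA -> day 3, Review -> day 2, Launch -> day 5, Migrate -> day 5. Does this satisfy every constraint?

Triage is blocked on Migrate — holds.
Sync must be done before Migrate — holds.
Triage is blocked on Launch — holds.
Migrate depends on Launch — violated.
The team can handle at most 3 items per day — holds.
Migrate is only available from day 4 onward — holds.
QA must fall between day 2 and day 5 — holds.
Handover can't be earlier than day 6 — holds.
Sync is due by day 7 — holds.
QA depends on Launch — violated.

No. QA depends on Launch is not satisfied.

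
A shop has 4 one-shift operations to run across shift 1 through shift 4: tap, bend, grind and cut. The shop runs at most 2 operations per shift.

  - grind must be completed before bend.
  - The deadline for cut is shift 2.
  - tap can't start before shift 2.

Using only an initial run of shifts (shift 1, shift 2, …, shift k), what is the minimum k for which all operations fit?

2 shifts

The precedence chain requires at least 2 distinct shifts.
With at most 2 per shift and 4 operations, at least 2 shifts are needed.
2 works (last occupied shift: shift 2): for example bend=shift 2; grind=shift 1; tap=shift 2; cut=shift 1.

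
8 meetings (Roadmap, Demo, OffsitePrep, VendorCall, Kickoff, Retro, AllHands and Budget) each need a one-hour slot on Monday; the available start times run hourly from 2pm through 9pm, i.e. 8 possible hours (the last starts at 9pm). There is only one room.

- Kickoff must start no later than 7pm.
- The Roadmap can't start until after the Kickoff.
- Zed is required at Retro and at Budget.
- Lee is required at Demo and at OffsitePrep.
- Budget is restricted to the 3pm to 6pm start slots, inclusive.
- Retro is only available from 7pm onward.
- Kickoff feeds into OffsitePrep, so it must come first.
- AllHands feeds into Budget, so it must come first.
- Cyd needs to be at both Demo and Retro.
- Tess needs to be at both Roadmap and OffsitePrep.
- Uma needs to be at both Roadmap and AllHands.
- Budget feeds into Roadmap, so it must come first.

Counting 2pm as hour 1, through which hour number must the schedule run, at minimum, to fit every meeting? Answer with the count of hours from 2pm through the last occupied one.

The precedence chain requires at least 3 distinct hours.
With at most 1 per hour and 8 meetings, at least 8 hours are needed.
Retro can't be placed before 7pm — that is hour 6 counting from 2pm — so the schedule must run through at least 6 hours.
8 works (last occupied hour: 9pm): for example OffsitePrep in 6pm; Budget in 3pm; Kickoff in 4pm; Retro in 7pm; VendorCall in 9pm; Demo in 8pm; Roadmap in 5pm; AllHands in 2pm.

8 hours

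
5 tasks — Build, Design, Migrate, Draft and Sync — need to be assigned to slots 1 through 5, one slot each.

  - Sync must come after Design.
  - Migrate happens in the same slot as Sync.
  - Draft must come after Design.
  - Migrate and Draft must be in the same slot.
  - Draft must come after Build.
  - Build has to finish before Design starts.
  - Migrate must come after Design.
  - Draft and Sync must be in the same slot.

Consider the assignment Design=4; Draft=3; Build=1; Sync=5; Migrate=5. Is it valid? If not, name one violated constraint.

Invalid. Migrate and Draft must be in the same slot.

Migrate happens in the same slot as Sync — holds.
Draft must come after Design — violated.
Build has to finish before Design starts — holds.
Draft must come after Build — holds.
Migrate must come after Design — holds.
Sync must come after Design — holds.
Draft and Sync must be in the same slot — violated.
Migrate and Draft must be in the same slot — violated.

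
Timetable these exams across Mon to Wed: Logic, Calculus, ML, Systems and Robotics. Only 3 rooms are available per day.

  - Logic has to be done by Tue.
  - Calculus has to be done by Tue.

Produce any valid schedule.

Robotics -> Tue, Calculus -> Mon, ML -> Mon, Systems -> Tue, Logic -> Mon

Checking: Calculus=Mon in [Mon,Tue]; Logic=Mon in [Mon,Tue]; max 3 per day (cap 3).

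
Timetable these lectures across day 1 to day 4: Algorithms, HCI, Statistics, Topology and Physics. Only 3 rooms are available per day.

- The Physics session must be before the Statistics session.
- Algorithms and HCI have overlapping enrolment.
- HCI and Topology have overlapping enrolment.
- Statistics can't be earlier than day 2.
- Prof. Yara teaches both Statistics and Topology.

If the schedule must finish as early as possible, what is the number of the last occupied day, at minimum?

day 2

The precedence chain requires at least 2 distinct days.
With at most 3 per day and 5 lectures, at least 2 days are needed.
2 works (last occupied day: day 2): for example HCI in day 2; Topology in day 1; Algorithms in day 1; Statistics in day 2; Physics in day 1.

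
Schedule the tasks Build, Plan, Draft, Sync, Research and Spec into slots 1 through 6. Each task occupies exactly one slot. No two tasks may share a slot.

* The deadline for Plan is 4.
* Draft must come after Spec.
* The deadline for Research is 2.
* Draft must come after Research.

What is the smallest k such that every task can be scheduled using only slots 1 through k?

The precedence chain requires at least 2 distinct slots.
With at most 1 per slot and 6 tasks, at least 6 slots are needed.
6 works (last occupied slot: 6): for example Draft -> 4, Plan -> 2, Build -> 5, Research -> 1, Spec -> 3, Sync -> 6.

6 slots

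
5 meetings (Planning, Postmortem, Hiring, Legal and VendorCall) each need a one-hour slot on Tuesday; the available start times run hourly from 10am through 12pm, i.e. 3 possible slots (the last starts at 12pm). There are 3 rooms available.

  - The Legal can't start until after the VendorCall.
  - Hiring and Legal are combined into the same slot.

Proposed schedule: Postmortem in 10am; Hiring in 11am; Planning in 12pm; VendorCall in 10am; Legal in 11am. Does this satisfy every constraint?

Yes

There are 3 rooms available — holds.
The Legal can't start until after the VendorCall — holds.
Hiring and Legal are combined into the same slot — holds.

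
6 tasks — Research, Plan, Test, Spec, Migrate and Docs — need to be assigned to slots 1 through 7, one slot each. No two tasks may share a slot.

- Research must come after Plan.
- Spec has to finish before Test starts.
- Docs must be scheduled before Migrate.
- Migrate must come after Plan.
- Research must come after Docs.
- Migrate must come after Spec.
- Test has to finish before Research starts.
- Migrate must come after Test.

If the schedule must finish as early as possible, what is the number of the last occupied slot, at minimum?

The precedence chain requires at least 3 distinct slots.
With at most 1 per slot and 6 tasks, at least 6 slots are needed.
6 works (last occupied slot: 6): for example Spec=1; Docs=4; Migrate=5; Plan=3; Research=6; Test=2.

6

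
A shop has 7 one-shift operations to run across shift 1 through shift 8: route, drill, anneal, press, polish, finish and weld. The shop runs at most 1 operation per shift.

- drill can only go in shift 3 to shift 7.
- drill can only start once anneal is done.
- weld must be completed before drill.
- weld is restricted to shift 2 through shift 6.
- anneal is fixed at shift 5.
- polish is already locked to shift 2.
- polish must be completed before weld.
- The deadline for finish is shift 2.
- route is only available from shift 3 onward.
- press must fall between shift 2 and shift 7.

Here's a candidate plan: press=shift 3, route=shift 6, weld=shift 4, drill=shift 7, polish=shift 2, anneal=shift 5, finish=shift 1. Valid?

Yes, all constraints hold

drill can only start once anneal is done — holds.
route is only available from shift 3 onward — holds.
weld is restricted to shift 2 through shift 6 — holds.
polish must be completed before weld — holds.
drill can only go in shift 3 to shift 7 — holds.
weld must be completed before drill — holds.
anneal is fixed at shift 5 — holds.
polish is already locked to shift 2 — holds.
The deadline for finish is shift 2 — holds.
press must fall between shift 2 and shift 7 — holds.
The shop runs at most 1 operation per shift — holds.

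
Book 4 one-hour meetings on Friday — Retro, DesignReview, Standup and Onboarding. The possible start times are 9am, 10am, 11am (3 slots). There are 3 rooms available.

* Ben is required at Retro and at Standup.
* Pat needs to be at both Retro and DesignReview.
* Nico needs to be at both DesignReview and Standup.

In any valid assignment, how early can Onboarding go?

Onboarding at 9am is achievable: Retro -> 9am; Standup -> 11am; DesignReview -> 10am; Onboarding -> 9am.

9am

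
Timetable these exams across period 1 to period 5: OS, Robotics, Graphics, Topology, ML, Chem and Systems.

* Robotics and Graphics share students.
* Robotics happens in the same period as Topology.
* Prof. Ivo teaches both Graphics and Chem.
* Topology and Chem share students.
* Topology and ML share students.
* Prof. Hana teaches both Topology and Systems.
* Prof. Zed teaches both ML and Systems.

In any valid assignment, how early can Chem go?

Chem at period 1 is achievable: Robotics -> period 2, Topology -> period 2, Graphics -> period 3, ML -> period 1, OS -> period 1, Chem -> period 1, Systems -> period 3.

period 1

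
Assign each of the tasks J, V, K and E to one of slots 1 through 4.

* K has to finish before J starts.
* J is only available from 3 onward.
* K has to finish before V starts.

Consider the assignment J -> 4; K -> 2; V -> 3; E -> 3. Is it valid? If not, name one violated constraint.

Yes

K has to finish before V starts — holds.
K has to finish before J starts — holds.
J is only available from 3 onward — holds.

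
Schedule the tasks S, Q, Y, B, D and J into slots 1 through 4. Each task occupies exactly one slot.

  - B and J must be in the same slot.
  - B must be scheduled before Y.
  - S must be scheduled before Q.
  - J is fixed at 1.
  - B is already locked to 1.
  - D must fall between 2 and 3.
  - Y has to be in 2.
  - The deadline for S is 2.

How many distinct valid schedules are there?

10

Splitting on S: it can be 1 (6), 2 (4). Listing each branch's schedules as (Q, Y, B, D, J):
S=1: (2,2,1,2,1) (2,2,1,3,1) (3,2,1,2,1) (3,2,1,3,1) (4,2,1,2,1) (4,2,1,3,1) — 6.
S=2: (3,2,1,2,1) (3,2,1,3,1) (4,2,1,2,1) (4,2,1,3,1) — 4.
Summing: 6 + 4 = 10.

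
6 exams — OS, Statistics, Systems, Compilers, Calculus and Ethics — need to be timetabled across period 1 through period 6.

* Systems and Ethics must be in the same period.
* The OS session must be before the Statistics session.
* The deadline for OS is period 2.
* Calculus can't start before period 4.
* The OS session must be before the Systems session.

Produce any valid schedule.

Compilers -> period 1; OS -> period 1; Ethics -> period 2; Statistics -> period 2; Calculus -> period 4; Systems -> period 2

Checking: OS(period 1) before Statistics(period 2); OS(period 1) before Systems(period 2); Systems = Ethics = period 2; Calculus=period 4 in [period 4,period 6]; OS=period 1 in [period 1,period 2].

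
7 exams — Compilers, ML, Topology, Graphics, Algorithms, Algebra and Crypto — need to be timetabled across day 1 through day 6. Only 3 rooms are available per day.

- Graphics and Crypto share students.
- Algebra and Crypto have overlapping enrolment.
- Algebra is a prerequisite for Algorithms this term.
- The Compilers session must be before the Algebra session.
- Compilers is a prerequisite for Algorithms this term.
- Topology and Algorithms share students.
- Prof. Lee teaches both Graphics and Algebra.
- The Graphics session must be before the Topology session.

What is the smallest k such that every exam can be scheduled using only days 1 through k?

3

The precedence chain requires at least 3 distinct days.
With at most 3 per day and 7 exams, at least 3 days are needed.
3 works (last occupied day: day 3): for example Algebra -> day 2, Compilers -> day 1, Crypto -> day 3, Graphics -> day 1, ML -> day 1, Algorithms -> day 3, Topology -> day 2.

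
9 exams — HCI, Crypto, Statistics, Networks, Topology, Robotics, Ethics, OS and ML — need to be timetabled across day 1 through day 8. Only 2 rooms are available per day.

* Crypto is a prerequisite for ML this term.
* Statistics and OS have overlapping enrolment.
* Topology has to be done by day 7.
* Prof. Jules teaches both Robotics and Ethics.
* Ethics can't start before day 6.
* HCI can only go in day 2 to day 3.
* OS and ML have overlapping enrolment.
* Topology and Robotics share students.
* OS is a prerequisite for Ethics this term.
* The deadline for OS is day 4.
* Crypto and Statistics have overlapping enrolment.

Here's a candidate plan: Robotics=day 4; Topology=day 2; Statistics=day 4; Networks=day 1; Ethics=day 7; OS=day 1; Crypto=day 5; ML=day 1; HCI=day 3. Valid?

No. OS and ML have overlapping enrolment is not satisfied.

Topology has to be done by day 7 — holds.
HCI can only go in day 2 to day 3 — holds.
Statistics and OS have overlapping enrolment — holds.
Crypto is a prerequisite for ML this term — violated.
Topology and Robotics share students — holds.
The deadline for OS is day 4 — holds.
Crypto and Statistics have overlapping enrolment — holds.
Prof. Jules teaches both Robotics and Ethics — holds.
OS is a prerequisite for Ethics this term — holds.
Ethics can't start before day 6 — holds.
OS and ML have overlapping enrolment — violated.
Only 2 rooms are available per day — violated.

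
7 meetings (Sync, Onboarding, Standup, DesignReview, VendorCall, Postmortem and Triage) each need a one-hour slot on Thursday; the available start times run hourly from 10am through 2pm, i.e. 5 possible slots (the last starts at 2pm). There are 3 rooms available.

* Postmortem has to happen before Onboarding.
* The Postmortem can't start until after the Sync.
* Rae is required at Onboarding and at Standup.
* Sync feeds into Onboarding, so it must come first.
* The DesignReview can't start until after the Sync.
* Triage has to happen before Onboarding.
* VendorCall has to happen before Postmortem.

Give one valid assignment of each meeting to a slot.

DesignReview in 11am, Sync in 10am, Postmortem in 11am, Triage in 10am, Standup in 11am, VendorCall in 10am, Onboarding in 12pm

Checking: VendorCall(10am) before Postmortem(11am); Postmortem(11am) before Onboarding(12pm); Sync(10am) before Postmortem(11am); Sync(10am) before Onboarding(12pm); Triage(10am) before Onboarding(12pm); Sync(10am) before DesignReview(11am); Onboarding(12pm) != Standup(11am); max 3 per slot (cap 3).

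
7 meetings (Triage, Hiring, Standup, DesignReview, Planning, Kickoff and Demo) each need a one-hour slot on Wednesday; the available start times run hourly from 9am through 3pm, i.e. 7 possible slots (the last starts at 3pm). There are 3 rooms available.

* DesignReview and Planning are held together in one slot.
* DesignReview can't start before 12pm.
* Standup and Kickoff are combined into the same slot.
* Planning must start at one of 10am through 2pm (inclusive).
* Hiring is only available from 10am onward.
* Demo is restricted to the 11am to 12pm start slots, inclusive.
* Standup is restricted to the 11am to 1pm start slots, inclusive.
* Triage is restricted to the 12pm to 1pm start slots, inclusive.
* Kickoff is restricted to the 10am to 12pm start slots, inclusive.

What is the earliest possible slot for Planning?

12pm

Planning is available from 10am; Planning must be in the same slot as DesignReview, which can't be before 12pm, so Planning is at least 12pm; Planning's own window allows nothing later than 2pm.
Planning at 12pm is achievable: Kickoff -> 11am; Triage -> 12pm; Demo -> 11am; Planning -> 12pm; Standup -> 11am; Hiring -> 10am; DesignReview -> 12pm.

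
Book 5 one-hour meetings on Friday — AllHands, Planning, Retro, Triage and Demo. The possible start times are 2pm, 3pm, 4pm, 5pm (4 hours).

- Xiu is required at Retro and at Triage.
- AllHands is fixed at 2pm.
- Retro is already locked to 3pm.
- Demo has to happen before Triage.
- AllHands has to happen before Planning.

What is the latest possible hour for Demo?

Downstream work caps Demo at 4pm.
Demo at 4pm is achievable: Triage=5pm; Planning=3pm; AllHands=2pm; Demo=4pm; Retro=3pm.

4pm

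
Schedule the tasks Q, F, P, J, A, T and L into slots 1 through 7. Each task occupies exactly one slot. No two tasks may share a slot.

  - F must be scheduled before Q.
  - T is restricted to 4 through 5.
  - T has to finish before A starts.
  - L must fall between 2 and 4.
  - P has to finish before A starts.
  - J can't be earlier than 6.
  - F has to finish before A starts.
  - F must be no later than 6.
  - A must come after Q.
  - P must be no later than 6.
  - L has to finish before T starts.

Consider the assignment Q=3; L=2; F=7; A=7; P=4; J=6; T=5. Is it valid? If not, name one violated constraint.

No — it violates: F must be no later than 6

L must fall between 2 and 4 — holds.
F has to finish before A starts — violated.
L has to finish before T starts — holds.
P must be no later than 6 — holds.
No two tasks may share a slot — violated.
P has to finish before A starts — holds.
J can't be earlier than 6 — holds.
T is restricted to 4 through 5 — holds.
T has to finish before A starts — holds.
F must be scheduled before Q — violated.
A must come after Q — holds.
F must be no later than 6 — violated.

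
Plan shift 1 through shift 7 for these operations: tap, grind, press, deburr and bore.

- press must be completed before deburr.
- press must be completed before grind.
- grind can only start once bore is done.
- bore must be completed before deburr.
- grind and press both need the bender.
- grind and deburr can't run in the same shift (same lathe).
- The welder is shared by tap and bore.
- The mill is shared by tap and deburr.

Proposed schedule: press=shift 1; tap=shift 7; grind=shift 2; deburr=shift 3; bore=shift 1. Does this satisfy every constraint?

press must be completed before grind — holds.
bore must be completed before deburr — holds.
press must be completed before deburr — holds.
The welder is shared by tap and bore — holds.
grind and press both need the bender — holds.
grind can only start once bore is done — holds.
The mill is shared by tap and deburr — holds.
grind and deburr can't run in the same shift (same lathe) — holds.

Yes, all constraints hold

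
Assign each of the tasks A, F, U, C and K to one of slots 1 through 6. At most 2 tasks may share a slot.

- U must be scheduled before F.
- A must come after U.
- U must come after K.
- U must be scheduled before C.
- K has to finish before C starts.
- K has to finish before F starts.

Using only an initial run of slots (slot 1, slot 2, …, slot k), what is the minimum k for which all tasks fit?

4

The precedence chain requires at least 3 distinct slots.
With at most 2 per slot and 5 tasks, at least 3 slots are needed.
Could 3 slots be enough, i.e. nothing placed later than 3? No: F must come after K (at 1 or later) → {2, 3}; K must come before F (at 3 or earlier) → {1, 2}; C must come after U (at 1 or later) → {2, 3}; U must come before C (at 3 or earlier) → {1, 2}; U must come after K (at 1 or later) → {2}; A must come after U (at 2 or later) → {3}; F must come after U (at 2 or later) → {3}; C can't use 3, already full with A and F (limit 2) → {2}; C must come after U (at 2 or later) → nothing is left.
So 3 slots is not enough.
4 works (last occupied slot: 4): for example A -> 4; U -> 2; C -> 3; F -> 3; K -> 1.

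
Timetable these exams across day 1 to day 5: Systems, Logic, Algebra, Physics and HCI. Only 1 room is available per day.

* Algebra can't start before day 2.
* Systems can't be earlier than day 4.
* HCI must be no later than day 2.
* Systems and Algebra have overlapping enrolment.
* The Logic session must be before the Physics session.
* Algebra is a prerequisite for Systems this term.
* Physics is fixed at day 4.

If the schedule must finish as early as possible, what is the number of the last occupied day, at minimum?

The precedence chain requires at least 2 distinct days.
With at most 1 per day and 5 exams, at least 5 days are needed.
Systems can't be placed before day 4, so the schedule must run through at least day 4.
5 works (last occupied day: day 5): for example Systems in day 5, Logic in day 3, Algebra in day 2, HCI in day 1, Physics in day 4.

5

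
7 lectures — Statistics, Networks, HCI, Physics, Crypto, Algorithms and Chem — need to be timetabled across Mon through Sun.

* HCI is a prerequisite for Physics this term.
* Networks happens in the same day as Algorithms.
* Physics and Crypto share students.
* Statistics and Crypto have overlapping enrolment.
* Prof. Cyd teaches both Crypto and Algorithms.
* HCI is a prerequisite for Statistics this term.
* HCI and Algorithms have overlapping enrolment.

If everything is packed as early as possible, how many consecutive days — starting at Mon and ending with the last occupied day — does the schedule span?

2 days

The precedence chain requires at least 2 distinct days.
2 works (last occupied day: Tue): for example Crypto -> Mon, Networks -> Tue, Physics -> Tue, Algorithms -> Tue, HCI -> Mon, Chem -> Mon, Statistics -> Tue.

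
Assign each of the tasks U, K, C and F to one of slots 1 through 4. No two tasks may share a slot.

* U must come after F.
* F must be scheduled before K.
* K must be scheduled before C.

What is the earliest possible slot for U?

2

Precedence pushes U to at least 2.
U at 2 is achievable: C -> 4, K -> 3, F -> 1, U -> 2.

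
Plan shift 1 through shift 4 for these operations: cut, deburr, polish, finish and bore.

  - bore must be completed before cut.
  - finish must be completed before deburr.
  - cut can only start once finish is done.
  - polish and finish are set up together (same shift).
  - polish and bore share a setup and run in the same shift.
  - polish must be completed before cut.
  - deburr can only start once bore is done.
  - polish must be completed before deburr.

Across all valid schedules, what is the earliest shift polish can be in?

shift 1

Downstream work caps polish at shift 3.
polish at shift 1 is achievable: bore=shift 1; deburr=shift 2; cut=shift 2; finish=shift 1; polish=shift 1.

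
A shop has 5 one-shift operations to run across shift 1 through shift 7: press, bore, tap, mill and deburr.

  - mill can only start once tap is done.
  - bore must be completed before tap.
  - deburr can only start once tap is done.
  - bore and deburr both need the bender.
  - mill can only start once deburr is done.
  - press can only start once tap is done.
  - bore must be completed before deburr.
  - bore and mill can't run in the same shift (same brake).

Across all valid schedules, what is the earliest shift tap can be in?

shift 2

Precedence pushes tap to at least shift 2; downstream work caps tap at shift 5.
tap at shift 2 is achievable: tap=shift 2, mill=shift 4, deburr=shift 3, bore=shift 1, press=shift 3.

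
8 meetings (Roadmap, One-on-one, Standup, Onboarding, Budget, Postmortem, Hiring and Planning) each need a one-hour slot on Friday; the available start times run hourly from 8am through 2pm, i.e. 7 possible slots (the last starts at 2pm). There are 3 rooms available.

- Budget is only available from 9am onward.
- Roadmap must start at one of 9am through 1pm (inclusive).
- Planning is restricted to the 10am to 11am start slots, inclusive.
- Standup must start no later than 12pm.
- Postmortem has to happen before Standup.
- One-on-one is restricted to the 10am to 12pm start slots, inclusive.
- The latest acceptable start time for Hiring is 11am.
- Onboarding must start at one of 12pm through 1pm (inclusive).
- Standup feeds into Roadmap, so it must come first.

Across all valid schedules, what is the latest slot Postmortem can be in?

11am

Downstream work caps Postmortem at 11am.
Postmortem at 11am is achievable: Hiring=8am, Postmortem=11am, Budget=9am, Roadmap=1pm, Planning=10am, One-on-one=10am, Onboarding=12pm, Standup=12pm.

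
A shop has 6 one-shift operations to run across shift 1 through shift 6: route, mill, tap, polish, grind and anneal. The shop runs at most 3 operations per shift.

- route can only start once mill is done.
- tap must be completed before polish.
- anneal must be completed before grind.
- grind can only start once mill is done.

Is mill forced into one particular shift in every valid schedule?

mill can be shift 1 (e.g. mill=shift 1; tap=shift 1; anneal=shift 1; polish=shift 2; route=shift 2; grind=shift 2) or shift 2 (e.g. tap -> shift 1, grind -> shift 3, anneal -> shift 1, mill -> shift 2, route -> shift 3, polish -> shift 2).

No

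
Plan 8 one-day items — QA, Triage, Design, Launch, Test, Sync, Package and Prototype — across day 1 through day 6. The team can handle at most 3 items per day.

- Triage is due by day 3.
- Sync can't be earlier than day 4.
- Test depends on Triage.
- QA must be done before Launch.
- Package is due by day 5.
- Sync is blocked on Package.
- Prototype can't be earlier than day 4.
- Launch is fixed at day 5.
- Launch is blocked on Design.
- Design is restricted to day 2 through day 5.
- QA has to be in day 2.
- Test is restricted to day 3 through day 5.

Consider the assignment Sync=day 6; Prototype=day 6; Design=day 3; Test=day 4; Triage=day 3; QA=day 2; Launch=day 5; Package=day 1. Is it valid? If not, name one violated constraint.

Test is restricted to day 3 through day 5 — holds.
Launch is fixed at day 5 — holds.
Triage is due by day 3 — holds.
QA must be done before Launch — holds.
Package is due by day 5 — holds.
The team can handle at most 3 items per day — holds.
QA has to be in day 2 — holds.
Sync is blocked on Package — holds.
Sync can't be earlier than day 4 — holds.
Test depends on Triage — holds.
Launch is blocked on Design — holds.
Design is restricted to day 2 through day 5 — holds.
Prototype can't be earlier than day 4 — holds.

Yes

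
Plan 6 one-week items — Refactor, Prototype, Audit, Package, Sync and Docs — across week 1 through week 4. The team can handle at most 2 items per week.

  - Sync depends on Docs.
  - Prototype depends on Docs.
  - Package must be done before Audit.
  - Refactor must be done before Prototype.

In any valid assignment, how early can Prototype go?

Precedence pushes Prototype to at least week 2.
Prototype at week 2 is achievable: Audit=week 3; Sync=week 3; Prototype=week 2; Package=week 2; Docs=week 1; Refactor=week 1.

week 2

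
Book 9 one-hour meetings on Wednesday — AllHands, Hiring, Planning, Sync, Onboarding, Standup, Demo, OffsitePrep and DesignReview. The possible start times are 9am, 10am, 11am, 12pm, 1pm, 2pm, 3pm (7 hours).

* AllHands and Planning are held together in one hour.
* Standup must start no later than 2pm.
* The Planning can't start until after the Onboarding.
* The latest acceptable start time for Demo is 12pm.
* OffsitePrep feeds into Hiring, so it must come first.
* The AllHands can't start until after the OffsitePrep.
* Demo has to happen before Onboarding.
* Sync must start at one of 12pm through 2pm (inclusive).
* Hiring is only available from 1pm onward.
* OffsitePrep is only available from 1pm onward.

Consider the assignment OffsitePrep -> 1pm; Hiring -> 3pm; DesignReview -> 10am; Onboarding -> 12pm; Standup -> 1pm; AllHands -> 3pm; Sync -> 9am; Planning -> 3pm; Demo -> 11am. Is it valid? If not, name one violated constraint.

Invalid. Sync must start at one of 12pm through 2pm (inclusive).

Standup must start no later than 2pm — holds.
Hiring is only available from 1pm onward — holds.
The latest acceptable start time for Demo is 12pm — holds.
OffsitePrep feeds into Hiring, so it must come first — holds.
AllHands and Planning are held together in one hour — holds.
Demo has to happen before Onboarding — holds.
The Planning can't start until after the Onboarding — holds.
OffsitePrep is only available from 1pm onward — holds.
The AllHands can't start until after the OffsitePrep — holds.
Sync must start at one of 12pm through 2pm (inclusive) — violated.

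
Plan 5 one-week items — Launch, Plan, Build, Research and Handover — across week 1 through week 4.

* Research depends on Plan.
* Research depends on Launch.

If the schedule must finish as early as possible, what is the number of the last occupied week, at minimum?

The precedence chain requires at least 2 distinct weeks.
2 works (last occupied week: week 2): for example Plan=week 1; Research=week 2; Build=week 1; Launch=week 1; Handover=week 1.

week 2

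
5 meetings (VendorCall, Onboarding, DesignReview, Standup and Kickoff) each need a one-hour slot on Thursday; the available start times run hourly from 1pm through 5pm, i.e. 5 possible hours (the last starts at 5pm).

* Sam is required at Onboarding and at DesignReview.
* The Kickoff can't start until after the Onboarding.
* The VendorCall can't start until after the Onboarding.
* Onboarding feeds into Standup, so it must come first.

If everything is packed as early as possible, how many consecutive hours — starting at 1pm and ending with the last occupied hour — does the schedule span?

The precedence chain requires at least 2 distinct hours.
2 works (last occupied hour: 2pm): for example Onboarding -> 1pm; VendorCall -> 2pm; Standup -> 2pm; DesignReview -> 2pm; Kickoff -> 2pm.

2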